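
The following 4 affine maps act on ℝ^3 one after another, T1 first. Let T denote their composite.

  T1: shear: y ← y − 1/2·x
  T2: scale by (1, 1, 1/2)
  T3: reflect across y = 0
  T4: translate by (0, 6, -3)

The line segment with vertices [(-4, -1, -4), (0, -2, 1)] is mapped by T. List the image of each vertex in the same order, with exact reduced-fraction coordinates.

T1 shear: y ← y − 1/2·x: (-4, -1, -4) → (-4, 1, -4); (0, -2, 1) → (0, -2, 1)
T2 scale by (1, 1, 1/2): (-4, 1, -4) → (-4, 1, -2); (0, -2, 1) → (0, -2, 1/2)
T3 reflect across y = 0: (-4, 1, -2) → (-4, -1, -2); (0, -2, 1/2) → (0, 2, 1/2)
T4 translate by (0, 6, -3): (-4, -1, -2) → (-4, 5, -5); (0, 2, 1/2) → (0, 8, -5/2)

image vertices: (-4, 5, -5), (0, 8, -5/2)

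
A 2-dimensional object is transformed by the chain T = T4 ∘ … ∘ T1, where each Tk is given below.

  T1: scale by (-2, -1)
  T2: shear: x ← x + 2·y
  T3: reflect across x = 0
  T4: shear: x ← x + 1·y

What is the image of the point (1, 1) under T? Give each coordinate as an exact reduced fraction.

T1 scale by (-2, -1): (1, 1) → (-2, -1)
T2 shear: x ← x + 2·y: (-2, -1) → (-4, -1)
T3 reflect across x = 0: (-4, -1) → (4, -1)
T4 shear: x ← x + 1·y: (4, -1) → (3, -1)

T(p) = (3, -1)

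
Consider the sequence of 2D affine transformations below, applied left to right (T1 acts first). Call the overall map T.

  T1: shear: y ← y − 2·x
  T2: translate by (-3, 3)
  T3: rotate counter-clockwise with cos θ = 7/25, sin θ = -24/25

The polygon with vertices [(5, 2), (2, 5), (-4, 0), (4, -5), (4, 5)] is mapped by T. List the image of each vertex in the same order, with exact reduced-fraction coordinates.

image vertices: (-106/25, -83/25), (89/25, 52/25), (43/5, 49/5), (-233/25, -94/25), (7/25, -24/25)

T1 shear: y ← y − 2·x: (5, 2) → (5, -8); (2, 5) → (2, 1); (-4, 0) → (-4, 8); (4, -5) → (4, -13); (4, 5) → (4, -3)
T2 translate by (-3, 3): (5, -8) → (2, -5); (2, 1) → (-1, 4); (-4, 8) → (-7, 11); (4, -13) → (1, -10); (4, -3) → (1, 0)
T3 rotate counter-clockwise with cos θ = 7/25, sin θ = -24/25: (2, -5) → (-106/25, -83/25); (-1, 4) → (89/25, 52/25); (-7, 11) → (43/5, 49/5); (1, -10) → (-233/25, -94/25); (1, 0) → (7/25, -24/25)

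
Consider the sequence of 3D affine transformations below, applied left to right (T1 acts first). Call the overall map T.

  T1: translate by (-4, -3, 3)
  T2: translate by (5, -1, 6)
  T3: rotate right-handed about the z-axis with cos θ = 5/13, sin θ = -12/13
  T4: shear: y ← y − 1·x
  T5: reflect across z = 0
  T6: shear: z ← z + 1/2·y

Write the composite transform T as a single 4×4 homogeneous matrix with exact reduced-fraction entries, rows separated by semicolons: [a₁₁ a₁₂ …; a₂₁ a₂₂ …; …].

T = [5/13 12/13 0 -43/13; -17/13 -7/13 0 11/13; -17/26 -7/26 -1 -223/26; 0 0 0 1]

T1 = [1 0 0 -4; 0 1 0 -3; 0 0 1 3; 0 0 0 1]
T2·T1 = [1 0 0 1; 0 1 0 -4; 0 0 1 9; 0 0 0 1]
T3·…·T1 = [5/13 12/13 0 -43/13; -12/13 5/13 0 -32/13; 0 0 1 9; 0 0 0 1]
T4·…·T1 = [5/13 12/13 0 -43/13; -17/13 -7/13 0 11/13; 0 0 1 9; 0 0 0 1]
T5·…·T1 = [5/13 12/13 0 -43/13; -17/13 -7/13 0 11/13; 0 0 -1 -9; 0 0 0 1]
T6·…·T1 = [5/13 12/13 0 -43/13; -17/13 -7/13 0 11/13; -17/26 -7/26 -1 -223/26; 0 0 0 1]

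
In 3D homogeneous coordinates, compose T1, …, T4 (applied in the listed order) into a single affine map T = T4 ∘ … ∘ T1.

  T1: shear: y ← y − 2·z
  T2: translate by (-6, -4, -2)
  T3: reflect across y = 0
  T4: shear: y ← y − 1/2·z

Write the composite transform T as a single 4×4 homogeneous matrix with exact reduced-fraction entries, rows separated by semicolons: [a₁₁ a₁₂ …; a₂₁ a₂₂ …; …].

T = [1 0 0 -6; 0 -1 3/2 5; 0 0 1 -2; 0 0 0 1]

T1 = [1 0 0 0; 0 1 -2 0; 0 0 1 0; 0 0 0 1]
T2·T1 = [1 0 0 -6; 0 1 -2 -4; 0 0 1 -2; 0 0 0 1]
T3·…·T1 = [1 0 0 -6; 0 -1 2 4; 0 0 1 -2; 0 0 0 1]
T4·…·T1 = [1 0 0 -6; 0 -1 3/2 5; 0 0 1 -2; 0 0 0 1]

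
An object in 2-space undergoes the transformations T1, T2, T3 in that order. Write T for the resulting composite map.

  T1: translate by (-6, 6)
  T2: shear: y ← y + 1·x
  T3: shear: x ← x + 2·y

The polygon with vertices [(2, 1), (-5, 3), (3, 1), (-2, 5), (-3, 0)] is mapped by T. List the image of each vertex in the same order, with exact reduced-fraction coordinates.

T1 translate by (-6, 6): (2, 1) → (-4, 7); (-5, 3) → (-11, 9); (3, 1) → (-3, 7); (-2, 5) → (-8, 11); (-3, 0) → (-9, 6)
T2 shear: y ← y + 1·x: (-4, 7) → (-4, 3); (-11, 9) → (-11, -2); (-3, 7) → (-3, 4); (-8, 11) → (-8, 3); (-9, 6) → (-9, -3)
T3 shear: x ← x + 2·y: (-4, 3) → (2, 3); (-11, -2) → (-15, -2); (-3, 4) → (5, 4); (-8, 3) → (-2, 3); (-9, -3) → (-15, -3)

image vertices: (2, 3), (-15, -2), (5, 4), (-2, 3), (-15, -3)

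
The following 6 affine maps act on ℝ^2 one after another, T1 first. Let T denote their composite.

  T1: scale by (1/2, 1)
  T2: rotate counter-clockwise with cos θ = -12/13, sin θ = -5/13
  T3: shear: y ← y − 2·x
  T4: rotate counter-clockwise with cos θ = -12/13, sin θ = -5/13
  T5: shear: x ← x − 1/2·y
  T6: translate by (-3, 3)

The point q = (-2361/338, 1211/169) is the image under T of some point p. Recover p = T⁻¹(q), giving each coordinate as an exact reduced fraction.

T1 = [1/2 0 0; 0 1 0; 0 0 1]
T2·T1 = [-6/13 5/13 0; -5/26 -12/13 0; 0 0 1]
T3·…·T1 = [-6/13 5/13 0; 19/26 -22/13 0; 0 0 1]
T4·…·T1 = [239/338 -170/169 0; -84/169 239/169 0; 0 0 1]
T5·…·T1 = [323/338 -579/338 0; -84/169 239/169 0; 0 0 1]
T6·…·T1 = [323/338 -579/338 -3; -84/169 239/169 3; 0 0 1]
det M = 1/2; M⁻¹ = [478/169 579/169 -303/169; 168/169 323/169 -465/169; 0 0 1]
M⁻¹ · (-2361/338, 1211/169)ᵀ = (3, 4)ᵀ

p = (3, 4)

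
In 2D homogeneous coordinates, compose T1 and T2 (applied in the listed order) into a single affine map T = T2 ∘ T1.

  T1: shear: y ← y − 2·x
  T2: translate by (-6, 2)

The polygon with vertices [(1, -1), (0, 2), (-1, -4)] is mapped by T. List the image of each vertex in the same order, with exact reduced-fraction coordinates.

image vertices: (-5, -1), (-6, 4), (-7, 0)

T1 shear: y ← y − 2·x: (1, -1) → (1, -3); (0, 2) → (0, 2); (-1, -4) → (-1, -2)
T2 translate by (-6, 2): (1, -3) → (-5, -1); (0, 2) → (-6, 4); (-1, -2) → (-7, 0)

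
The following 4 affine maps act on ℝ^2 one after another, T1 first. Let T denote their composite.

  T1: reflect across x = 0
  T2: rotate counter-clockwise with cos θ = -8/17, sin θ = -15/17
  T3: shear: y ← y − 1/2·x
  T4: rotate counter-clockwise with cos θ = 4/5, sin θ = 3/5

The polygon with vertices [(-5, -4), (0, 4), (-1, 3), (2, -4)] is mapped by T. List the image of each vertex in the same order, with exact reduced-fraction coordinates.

image vertices: (-421/85, -16/5), (426/85, -4/5), (641/170, -7/5), (-428/85, 12/5)

T1 reflect across x = 0: (-5, -4) → (5, -4); (0, 4) → (0, 4); (-1, 3) → (1, 3); (2, -4) → (-2, -4)
T2 rotate counter-clockwise with cos θ = -8/17, sin θ = -15/17: (5, -4) → (-100/17, -43/17); (0, 4) → (60/17, -32/17); (1, 3) → (37/17, -39/17); (-2, -4) → (-44/17, 62/17)
T3 shear: y ← y − 1/2·x: (-100/17, -43/17) → (-100/17, 7/17); (60/17, -32/17) → (60/17, -62/17); (37/17, -39/17) → (37/17, -115/34); (-44/17, 62/17) → (-44/17, 84/17)
T4 rotate counter-clockwise with cos θ = 4/5, sin θ = 3/5: (-100/17, 7/17) → (-421/85, -16/5); (60/17, -62/17) → (426/85, -4/5); (37/17, -115/34) → (641/170, -7/5); (-44/17, 84/17) → (-428/85, 12/5)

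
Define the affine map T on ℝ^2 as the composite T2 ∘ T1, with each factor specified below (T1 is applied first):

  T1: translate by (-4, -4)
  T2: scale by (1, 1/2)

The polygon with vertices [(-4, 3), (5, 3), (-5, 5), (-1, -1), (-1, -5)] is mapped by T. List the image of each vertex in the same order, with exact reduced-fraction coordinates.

image vertices: (-8, -1/2), (1, -1/2), (-9, 1/2), (-5, -5/2), (-5, -9/2)

T1 translate by (-4, -4): (-4, 3) → (-8, -1); (5, 3) → (1, -1); (-5, 5) → (-9, 1); (-1, -1) → (-5, -5); (-1, -5) → (-5, -9)
T2 scale by (1, 1/2): (-8, -1) → (-8, -1/2); (1, -1) → (1, -1/2); (-9, 1) → (-9, 1/2); (-5, -5) → (-5, -5/2); (-5, -9) → (-5, -9/2)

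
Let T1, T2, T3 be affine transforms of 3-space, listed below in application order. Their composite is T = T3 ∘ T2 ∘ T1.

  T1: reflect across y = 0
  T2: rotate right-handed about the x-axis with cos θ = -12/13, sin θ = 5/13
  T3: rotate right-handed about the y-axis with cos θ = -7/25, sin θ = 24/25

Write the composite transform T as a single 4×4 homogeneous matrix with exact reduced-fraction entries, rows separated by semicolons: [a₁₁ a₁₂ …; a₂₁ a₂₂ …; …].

T1 = [1 0 0 0; 0 -1 0 0; 0 0 1 0; 0 0 0 1]
T2·T1 = [1 0 0 0; 0 12/13 -5/13 0; 0 -5/13 -12/13 0; 0 0 0 1]
T3·…·T1 = [-7/25 -24/65 -288/325 0; 0 12/13 -5/13 0; -24/25 7/65 84/325 0; 0 0 0 1]

T = [-7/25 -24/65 -288/325 0; 0 12/13 -5/13 0; -24/25 7/65 84/325 0; 0 0 0 1]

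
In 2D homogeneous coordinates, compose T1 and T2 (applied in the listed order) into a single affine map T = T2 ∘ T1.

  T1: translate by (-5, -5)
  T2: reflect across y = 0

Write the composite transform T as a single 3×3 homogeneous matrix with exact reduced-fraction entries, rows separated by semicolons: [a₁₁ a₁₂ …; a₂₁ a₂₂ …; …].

T = [1 0 -5; 0 -1 5; 0 0 1]

T1 = [1 0 -5; 0 1 -5; 0 0 1]
T2·T1 = [1 0 -5; 0 -1 5; 0 0 1]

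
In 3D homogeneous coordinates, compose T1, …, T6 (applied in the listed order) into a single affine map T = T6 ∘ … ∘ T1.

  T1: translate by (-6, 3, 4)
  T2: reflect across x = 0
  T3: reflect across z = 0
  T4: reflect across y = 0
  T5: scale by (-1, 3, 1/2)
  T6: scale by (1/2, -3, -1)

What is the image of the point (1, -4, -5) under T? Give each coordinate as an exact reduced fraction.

T(p) = (-5/2, -9, -1/2)

T1 translate by (-6, 3, 4): (1, -4, -5) → (-5, -1, -1)
T2 reflect across x = 0: (-5, -1, -1) → (5, -1, -1)
T3 reflect across z = 0: (5, -1, -1) → (5, -1, 1)
T4 reflect across y = 0: (5, -1, 1) → (5, 1, 1)
T5 scale by (-1, 3, 1/2): (5, 1, 1) → (-5, 3, 1/2)
T6 scale by (1/2, -3, -1): (-5, 3, 1/2) → (-5/2, -9, -1/2)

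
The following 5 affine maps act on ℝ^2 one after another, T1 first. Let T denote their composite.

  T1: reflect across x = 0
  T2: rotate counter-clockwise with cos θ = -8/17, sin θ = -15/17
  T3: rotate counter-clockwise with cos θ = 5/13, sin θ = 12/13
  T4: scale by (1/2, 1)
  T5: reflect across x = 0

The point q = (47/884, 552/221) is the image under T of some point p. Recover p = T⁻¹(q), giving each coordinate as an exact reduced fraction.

p = (2, 3/2)

T1 = [-1 0 0; 0 1 0; 0 0 1]
T2·T1 = [8/17 15/17 0; 15/17 -8/17 0; 0 0 1]
T3·…·T1 = [-140/221 171/221 0; 171/221 140/221 0; 0 0 1]
T4·…·T1 = [-70/221 171/442 0; 171/221 140/221 0; 0 0 1]
T5·…·T1 = [70/221 -171/442 0; 171/221 140/221 0; 0 0 1]
det M = 1/2; M⁻¹ = [280/221 171/221 0; -342/221 140/221 0; 0 0 1]
M⁻¹ · (47/884, 552/221)ᵀ = (2, 3/2)ᵀ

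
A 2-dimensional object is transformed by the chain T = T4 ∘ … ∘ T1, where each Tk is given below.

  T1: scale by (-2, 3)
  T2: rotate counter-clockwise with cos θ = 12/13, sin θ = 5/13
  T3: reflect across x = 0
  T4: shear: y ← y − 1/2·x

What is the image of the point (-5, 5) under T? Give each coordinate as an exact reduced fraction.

T1 scale by (-2, 3): (-5, 5) → (10, 15)
T2 rotate counter-clockwise with cos θ = 12/13, sin θ = 5/13: (10, 15) → (45/13, 230/13)
T3 reflect across x = 0: (45/13, 230/13) → (-45/13, 230/13)
T4 shear: y ← y − 1/2·x: (-45/13, 230/13) → (-45/13, 505/26)

T(p) = (-45/13, 505/26)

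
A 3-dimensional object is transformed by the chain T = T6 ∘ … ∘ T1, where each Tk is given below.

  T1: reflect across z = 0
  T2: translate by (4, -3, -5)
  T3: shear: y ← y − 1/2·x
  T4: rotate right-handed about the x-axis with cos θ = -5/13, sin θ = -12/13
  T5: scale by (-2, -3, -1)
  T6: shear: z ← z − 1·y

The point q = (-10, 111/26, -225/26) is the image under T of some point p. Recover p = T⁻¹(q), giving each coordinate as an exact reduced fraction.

p = (1, 2, -2)

T1 = [1 0 0 0; 0 1 0 0; 0 0 -1 0; 0 0 0 1]
T2·T1 = [1 0 0 4; 0 1 0 -3; 0 0 -1 -5; 0 0 0 1]
T3·…·T1 = [1 0 0 4; -1/2 1 0 -5; 0 0 -1 -5; 0 0 0 1]
T4·…·T1 = [1 0 0 4; 5/26 -5/13 -12/13 -35/13; 6/13 -12/13 5/13 85/13; 0 0 0 1]
T5·…·T1 = [-2 0 0 -8; -15/26 15/13 36/13 105/13; -6/13 12/13 -5/13 -85/13; 0 0 0 1]
T6·…·T1 = [-2 0 0 -8; -15/26 15/13 36/13 105/13; 3/26 -3/13 -41/13 -190/13; 0 0 0 1]
det M = 6; M⁻¹ = [-1/2 0 0 -4; -1/4 41/39 12/13 3; 0 -1/13 -5/13 -5; 0 0 0 1]
M⁻¹ · (-10, 111/26, -225/26)ᵀ = (1, 2, -2)ᵀ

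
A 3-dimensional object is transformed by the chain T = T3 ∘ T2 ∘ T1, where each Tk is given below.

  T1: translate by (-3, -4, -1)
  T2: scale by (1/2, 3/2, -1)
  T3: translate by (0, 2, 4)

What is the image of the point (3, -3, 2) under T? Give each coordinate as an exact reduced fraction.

T(p) = (0, -17/2, 3)

T1 translate by (-3, -4, -1): (3, -3, 2) → (0, -7, 1)
T2 scale by (1/2, 3/2, -1): (0, -7, 1) → (0, -21/2, -1)
T3 translate by (0, 2, 4): (0, -21/2, -1) → (0, -17/2, 3)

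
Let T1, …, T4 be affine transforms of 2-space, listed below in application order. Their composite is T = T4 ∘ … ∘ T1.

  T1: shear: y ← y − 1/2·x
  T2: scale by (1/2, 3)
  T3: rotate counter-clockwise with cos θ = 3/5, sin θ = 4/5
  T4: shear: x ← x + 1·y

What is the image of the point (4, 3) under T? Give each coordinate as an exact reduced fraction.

T1 shear: y ← y − 1/2·x: (4, 3) → (4, 1)
T2 scale by (1/2, 3): (4, 1) → (2, 3)
T3 rotate counter-clockwise with cos θ = 3/5, sin θ = 4/5: (2, 3) → (-6/5, 17/5)
T4 shear: x ← x + 1·y: (-6/5, 17/5) → (11/5, 17/5)

T(p) = (11/5, 17/5)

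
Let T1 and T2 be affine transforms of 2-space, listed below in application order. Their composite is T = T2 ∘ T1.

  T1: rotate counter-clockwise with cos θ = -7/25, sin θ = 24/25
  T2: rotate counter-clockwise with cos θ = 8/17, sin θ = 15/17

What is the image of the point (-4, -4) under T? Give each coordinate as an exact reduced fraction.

T(p) = (2012/425, 1316/425)

T1 rotate counter-clockwise with cos θ = -7/25, sin θ = 24/25: (-4, -4) → (124/25, -68/25)
T2 rotate counter-clockwise with cos θ = 8/17, sin θ = 15/17: (124/25, -68/25) → (2012/425, 1316/425)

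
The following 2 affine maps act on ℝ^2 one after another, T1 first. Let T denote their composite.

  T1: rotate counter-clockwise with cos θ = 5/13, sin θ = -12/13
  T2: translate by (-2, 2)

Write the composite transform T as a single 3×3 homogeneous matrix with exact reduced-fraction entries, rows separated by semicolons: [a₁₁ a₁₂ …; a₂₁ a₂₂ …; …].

T1 = [5/13 12/13 0; -12/13 5/13 0; 0 0 1]
T2·T1 = [5/13 12/13 -2; -12/13 5/13 2; 0 0 1]

T = [5/13 12/13 -2; -12/13 5/13 2; 0 0 1]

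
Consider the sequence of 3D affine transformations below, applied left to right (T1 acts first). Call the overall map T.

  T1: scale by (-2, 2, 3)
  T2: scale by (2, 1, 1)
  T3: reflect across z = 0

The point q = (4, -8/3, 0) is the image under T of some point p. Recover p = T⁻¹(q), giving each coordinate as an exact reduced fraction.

p = (-1, -4/3, 0)

T1 = [-2 0 0 0; 0 2 0 0; 0 0 3 0; 0 0 0 1]
T2·T1 = [-4 0 0 0; 0 2 0 0; 0 0 3 0; 0 0 0 1]
T3·…·T1 = [-4 0 0 0; 0 2 0 0; 0 0 -3 0; 0 0 0 1]
det M = 24; M⁻¹ = [-1/4 0 0 0; 0 1/2 0 0; 0 0 -1/3 0; 0 0 0 1]
M⁻¹ · (4, -8/3, 0)ᵀ = (-1, -4/3, 0)ᵀ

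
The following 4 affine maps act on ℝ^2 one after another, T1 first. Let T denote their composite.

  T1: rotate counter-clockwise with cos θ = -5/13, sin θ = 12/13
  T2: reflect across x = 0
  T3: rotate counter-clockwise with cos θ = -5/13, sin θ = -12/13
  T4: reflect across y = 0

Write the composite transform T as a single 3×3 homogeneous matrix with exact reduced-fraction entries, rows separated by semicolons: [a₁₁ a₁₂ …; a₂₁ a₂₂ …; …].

T = [119/169 -120/169 0; 120/169 119/169 0; 0 0 1]

T1 = [-5/13 -12/13 0; 12/13 -5/13 0; 0 0 1]
T2·T1 = [5/13 12/13 0; 12/13 -5/13 0; 0 0 1]
T3·…·T1 = [119/169 -120/169 0; -120/169 -119/169 0; 0 0 1]
T4·…·T1 = [119/169 -120/169 0; 120/169 119/169 0; 0 0 1]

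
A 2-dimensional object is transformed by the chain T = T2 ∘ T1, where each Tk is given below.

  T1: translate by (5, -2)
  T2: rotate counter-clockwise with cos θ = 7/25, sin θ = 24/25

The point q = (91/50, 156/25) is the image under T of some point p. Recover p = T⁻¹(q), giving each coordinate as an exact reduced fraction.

p = (3/2, 2)

T1 = [1 0 5; 0 1 -2; 0 0 1]
T2·T1 = [7/25 -24/25 83/25; 24/25 7/25 106/25; 0 0 1]
det M = 1; M⁻¹ = [7/25 24/25 -5; -24/25 7/25 2; 0 0 1]
M⁻¹ · (91/50, 156/25)ᵀ = (3/2, 2)ᵀ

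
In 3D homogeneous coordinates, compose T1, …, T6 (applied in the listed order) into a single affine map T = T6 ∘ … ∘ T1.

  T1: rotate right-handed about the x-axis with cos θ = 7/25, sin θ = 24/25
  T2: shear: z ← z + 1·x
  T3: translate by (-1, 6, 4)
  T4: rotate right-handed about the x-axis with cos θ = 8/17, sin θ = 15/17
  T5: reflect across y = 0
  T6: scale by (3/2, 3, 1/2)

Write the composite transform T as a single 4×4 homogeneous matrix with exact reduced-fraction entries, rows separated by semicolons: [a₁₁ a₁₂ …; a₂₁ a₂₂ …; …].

T = [3/2 0 0 -3/2; 45/17 912/425 891/425 36/17; 4/17 297/850 -152/425 61/17; 0 0 0 1]

T1 = [1 0 0 0; 0 7/25 -24/25 0; 0 24/25 7/25 0; 0 0 0 1]
T2·T1 = [1 0 0 0; 0 7/25 -24/25 0; 1 24/25 7/25 0; 0 0 0 1]
T3·…·T1 = [1 0 0 -1; 0 7/25 -24/25 6; 1 24/25 7/25 4; 0 0 0 1]
T4·…·T1 = [1 0 0 -1; -15/17 -304/425 -297/425 -12/17; 8/17 297/425 -304/425 122/17; 0 0 0 1]
T5·…·T1 = [1 0 0 -1; 15/17 304/425 297/425 12/17; 8/17 297/425 -304/425 122/17; 0 0 0 1]
T6·…·T1 = [3/2 0 0 -3/2; 45/17 912/425 891/425 36/17; 4/17 297/850 -152/425 61/17; 0 0 0 1]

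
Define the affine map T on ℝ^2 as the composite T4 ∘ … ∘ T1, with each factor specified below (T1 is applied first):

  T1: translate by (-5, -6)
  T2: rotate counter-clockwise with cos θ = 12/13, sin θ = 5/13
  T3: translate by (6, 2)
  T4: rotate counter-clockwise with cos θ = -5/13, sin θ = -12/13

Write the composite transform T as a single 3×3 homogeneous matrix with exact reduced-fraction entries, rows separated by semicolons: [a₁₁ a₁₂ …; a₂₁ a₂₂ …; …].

T = [0 1 -84/13; -1 0 -17/13; 0 0 1]

T1 = [1 0 -5; 0 1 -6; 0 0 1]
T2·T1 = [12/13 -5/13 -30/13; 5/13 12/13 -97/13; 0 0 1]
T3·…·T1 = [12/13 -5/13 48/13; 5/13 12/13 -71/13; 0 0 1]
T4·…·T1 = [0 1 -84/13; -1 0 -17/13; 0 0 1]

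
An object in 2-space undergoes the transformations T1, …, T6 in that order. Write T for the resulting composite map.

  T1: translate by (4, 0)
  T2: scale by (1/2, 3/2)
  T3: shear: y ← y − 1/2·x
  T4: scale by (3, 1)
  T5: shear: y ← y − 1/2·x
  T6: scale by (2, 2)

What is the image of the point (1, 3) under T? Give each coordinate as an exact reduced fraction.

T(p) = (15, -1)

T1 translate by (4, 0): (1, 3) → (5, 3)
T2 scale by (1/2, 3/2): (5, 3) → (5/2, 9/2)
T3 shear: y ← y − 1/2·x: (5/2, 9/2) → (5/2, 13/4)
T4 scale by (3, 1): (5/2, 13/4) → (15/2, 13/4)
T5 shear: y ← y − 1/2·x: (15/2, 13/4) → (15/2, -1/2)
T6 scale by (2, 2): (15/2, -1/2) → (15, -1)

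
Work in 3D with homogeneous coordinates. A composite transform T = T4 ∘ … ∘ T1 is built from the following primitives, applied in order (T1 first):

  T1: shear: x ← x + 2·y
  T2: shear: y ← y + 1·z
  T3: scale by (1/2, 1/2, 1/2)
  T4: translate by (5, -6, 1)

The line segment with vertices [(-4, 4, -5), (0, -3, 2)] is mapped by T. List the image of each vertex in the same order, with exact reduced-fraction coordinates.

image vertices: (7, -13/2, -3/2), (2, -13/2, 2)

T1 shear: x ← x + 2·y: (-4, 4, -5) → (4, 4, -5); (0, -3, 2) → (-6, -3, 2)
T2 shear: y ← y + 1·z: (4, 4, -5) → (4, -1, -5); (-6, -3, 2) → (-6, -1, 2)
T3 scale by (1/2, 1/2, 1/2): (4, -1, -5) → (2, -1/2, -5/2); (-6, -1, 2) → (-3, -1/2, 1)
T4 translate by (5, -6, 1): (2, -1/2, -5/2) → (7, -13/2, -3/2); (-3, -1/2, 1) → (2, -13/2, 2)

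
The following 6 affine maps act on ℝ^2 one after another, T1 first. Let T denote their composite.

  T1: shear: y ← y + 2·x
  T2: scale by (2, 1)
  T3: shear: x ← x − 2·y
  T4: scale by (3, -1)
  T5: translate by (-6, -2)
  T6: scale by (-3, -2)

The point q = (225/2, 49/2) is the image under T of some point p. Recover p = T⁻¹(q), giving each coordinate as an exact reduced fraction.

p = (5, 1/4)

T1 = [1 0 0; 2 1 0; 0 0 1]
T2·T1 = [2 0 0; 2 1 0; 0 0 1]
T3·…·T1 = [-2 -2 0; 2 1 0; 0 0 1]
T4·…·T1 = [-6 -6 0; -2 -1 0; 0 0 1]
T5·…·T1 = [-6 -6 -6; -2 -1 -2; 0 0 1]
T6·…·T1 = [18 18 18; 4 2 4; 0 0 1]
det M = -36; M⁻¹ = [-1/18 1/2 -1; 1/9 -1/2 0; 0 0 1]
M⁻¹ · (225/2, 49/2)ᵀ = (5, 1/4)ᵀ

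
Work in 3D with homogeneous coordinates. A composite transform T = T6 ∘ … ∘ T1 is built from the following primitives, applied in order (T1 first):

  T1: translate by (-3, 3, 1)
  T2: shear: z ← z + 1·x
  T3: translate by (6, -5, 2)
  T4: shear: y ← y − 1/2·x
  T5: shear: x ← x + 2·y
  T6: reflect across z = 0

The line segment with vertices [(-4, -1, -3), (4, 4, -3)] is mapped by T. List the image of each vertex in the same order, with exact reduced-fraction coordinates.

T1 translate by (-3, 3, 1): (-4, -1, -3) → (-7, 2, -2); (4, 4, -3) → (1, 7, -2)
T2 shear: z ← z + 1·x: (-7, 2, -2) → (-7, 2, -9); (1, 7, -2) → (1, 7, -1)
T3 translate by (6, -5, 2): (-7, 2, -9) → (-1, -3, -7); (1, 7, -1) → (7, 2, 1)
T4 shear: y ← y − 1/2·x: (-1, -3, -7) → (-1, -5/2, -7); (7, 2, 1) → (7, -3/2, 1)
T5 shear: x ← x + 2·y: (-1, -5/2, -7) → (-6, -5/2, -7); (7, -3/2, 1) → (4, -3/2, 1)
T6 reflect across z = 0: (-6, -5/2, -7) → (-6, -5/2, 7); (4, -3/2, 1) → (4, -3/2, -1)

image vertices: (-6, -5/2, 7), (4, -3/2, -1)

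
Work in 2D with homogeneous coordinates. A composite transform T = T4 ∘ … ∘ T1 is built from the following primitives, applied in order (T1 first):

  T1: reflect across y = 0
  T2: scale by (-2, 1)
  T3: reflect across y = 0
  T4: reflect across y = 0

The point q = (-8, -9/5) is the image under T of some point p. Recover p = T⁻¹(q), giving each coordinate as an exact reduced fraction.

p = (4, 9/5)

T1 = [1 0 0; 0 -1 0; 0 0 1]
T2·T1 = [-2 0 0; 0 -1 0; 0 0 1]
T3·…·T1 = [-2 0 0; 0 1 0; 0 0 1]
T4·…·T1 = [-2 0 0; 0 -1 0; 0 0 1]
det M = 2; M⁻¹ = [-1/2 0 0; 0 -1 0; 0 0 1]
M⁻¹ · (-8, -9/5)ᵀ = (4, 9/5)ᵀ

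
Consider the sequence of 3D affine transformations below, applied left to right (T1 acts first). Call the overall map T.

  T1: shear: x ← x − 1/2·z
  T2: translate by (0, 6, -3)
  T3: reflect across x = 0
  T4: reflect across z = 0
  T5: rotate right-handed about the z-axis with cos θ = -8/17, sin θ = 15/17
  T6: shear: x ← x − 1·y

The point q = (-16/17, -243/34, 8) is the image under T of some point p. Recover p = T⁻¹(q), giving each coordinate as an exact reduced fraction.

T1 = [1 0 -1/2 0; 0 1 0 0; 0 0 1 0; 0 0 0 1]
T2·T1 = [1 0 -1/2 0; 0 1 0 6; 0 0 1 -3; 0 0 0 1]
T3·…·T1 = [-1 0 1/2 0; 0 1 0 6; 0 0 1 -3; 0 0 0 1]
T4·…·T1 = [-1 0 1/2 0; 0 1 0 6; 0 0 -1 3; 0 0 0 1]
T5·…·T1 = [8/17 -15/17 -4/17 -90/17; -15/17 -8/17 15/34 -48/17; 0 0 -1 3; 0 0 0 1]
T6·…·T1 = [23/17 -7/17 -23/34 -42/17; -15/17 -8/17 15/34 -48/17; 0 0 -1 3; 0 0 0 1]
det M = 1; M⁻¹ = [8/17 -7/17 -1/2 3/2; -15/17 -23/17 0 -6; 0 0 -1 3; 0 0 0 1]
M⁻¹ · (-16/17, -243/34, 8)ᵀ = (0, 9/2, -5)ᵀ

p = (0, 9/2, -5)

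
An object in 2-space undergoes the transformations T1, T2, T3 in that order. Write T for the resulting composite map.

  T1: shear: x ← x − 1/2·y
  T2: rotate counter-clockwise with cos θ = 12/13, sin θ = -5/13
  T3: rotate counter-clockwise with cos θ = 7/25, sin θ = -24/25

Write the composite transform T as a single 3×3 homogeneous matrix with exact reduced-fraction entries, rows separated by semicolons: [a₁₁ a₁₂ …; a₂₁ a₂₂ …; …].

T = [-36/325 341/325 0; -323/325 251/650 0; 0 0 1]

T1 = [1 -1/2 0; 0 1 0; 0 0 1]
T2·T1 = [12/13 -1/13 0; -5/13 29/26 0; 0 0 1]
T3·…·T1 = [-36/325 341/325 0; -323/325 251/650 0; 0 0 1]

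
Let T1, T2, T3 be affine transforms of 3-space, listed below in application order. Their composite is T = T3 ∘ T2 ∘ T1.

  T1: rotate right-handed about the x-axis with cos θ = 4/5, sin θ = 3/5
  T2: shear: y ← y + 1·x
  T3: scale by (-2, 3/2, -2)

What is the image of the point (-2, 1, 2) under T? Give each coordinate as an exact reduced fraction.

T(p) = (4, -18/5, -22/5)

T1 rotate right-handed about the x-axis with cos θ = 4/5, sin θ = 3/5: (-2, 1, 2) → (-2, -2/5, 11/5)
T2 shear: y ← y + 1·x: (-2, -2/5, 11/5) → (-2, -12/5, 11/5)
T3 scale by (-2, 3/2, -2): (-2, -12/5, 11/5) → (4, -18/5, -22/5)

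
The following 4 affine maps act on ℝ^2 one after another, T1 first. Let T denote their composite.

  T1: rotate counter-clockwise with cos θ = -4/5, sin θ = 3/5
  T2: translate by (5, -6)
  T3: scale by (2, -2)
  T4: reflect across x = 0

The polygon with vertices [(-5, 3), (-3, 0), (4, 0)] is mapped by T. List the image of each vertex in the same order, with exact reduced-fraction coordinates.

image vertices: (-72/5, 114/5), (-74/5, 78/5), (-18/5, 36/5)

T1 rotate counter-clockwise with cos θ = -4/5, sin θ = 3/5: (-5, 3) → (11/5, -27/5); (-3, 0) → (12/5, -9/5); (4, 0) → (-16/5, 12/5)
T2 translate by (5, -6): (11/5, -27/5) → (36/5, -57/5); (12/5, -9/5) → (37/5, -39/5); (-16/5, 12/5) → (9/5, -18/5)
T3 scale by (2, -2): (36/5, -57/5) → (72/5, 114/5); (37/5, -39/5) → (74/5, 78/5); (9/5, -18/5) → (18/5, 36/5)
T4 reflect across x = 0: (72/5, 114/5) → (-72/5, 114/5); (74/5, 78/5) → (-74/5, 78/5); (18/5, 36/5) → (-18/5, 36/5)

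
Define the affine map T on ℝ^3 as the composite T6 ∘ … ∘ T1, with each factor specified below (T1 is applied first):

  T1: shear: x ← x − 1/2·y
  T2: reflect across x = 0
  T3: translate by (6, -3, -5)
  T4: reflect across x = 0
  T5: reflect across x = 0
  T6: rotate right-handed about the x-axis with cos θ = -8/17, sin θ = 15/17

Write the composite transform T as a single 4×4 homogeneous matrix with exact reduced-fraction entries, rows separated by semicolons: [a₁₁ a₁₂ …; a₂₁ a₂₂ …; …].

T1 = [1 -1/2 0 0; 0 1 0 0; 0 0 1 0; 0 0 0 1]
T2·T1 = [-1 1/2 0 0; 0 1 0 0; 0 0 1 0; 0 0 0 1]
T3·…·T1 = [-1 1/2 0 6; 0 1 0 -3; 0 0 1 -5; 0 0 0 1]
T4·…·T1 = [1 -1/2 0 -6; 0 1 0 -3; 0 0 1 -5; 0 0 0 1]
T5·…·T1 = [-1 1/2 0 6; 0 1 0 -3; 0 0 1 -5; 0 0 0 1]
T6·…·T1 = [-1 1/2 0 6; 0 -8/17 -15/17 99/17; 0 15/17 -8/17 -5/17; 0 0 0 1]

T = [-1 1/2 0 6; 0 -8/17 -15/17 99/17; 0 15/17 -8/17 -5/17; 0 0 0 1]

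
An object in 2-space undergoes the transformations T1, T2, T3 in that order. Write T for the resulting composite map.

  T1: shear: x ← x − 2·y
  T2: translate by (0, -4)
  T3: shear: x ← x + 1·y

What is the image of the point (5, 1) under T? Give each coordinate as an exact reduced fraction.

T(p) = (0, -3)

T1 shear: x ← x − 2·y: (5, 1) → (3, 1)
T2 translate by (0, -4): (3, 1) → (3, -3)
T3 shear: x ← x + 1·y: (3, -3) → (0, -3)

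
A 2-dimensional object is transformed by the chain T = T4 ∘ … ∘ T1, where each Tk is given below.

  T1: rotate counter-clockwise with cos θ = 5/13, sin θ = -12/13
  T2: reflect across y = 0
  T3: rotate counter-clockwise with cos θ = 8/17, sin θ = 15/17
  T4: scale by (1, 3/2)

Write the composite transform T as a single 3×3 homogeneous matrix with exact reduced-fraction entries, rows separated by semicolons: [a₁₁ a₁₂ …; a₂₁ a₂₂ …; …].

T = [-140/221 171/221 0; 513/442 210/221 0; 0 0 1]

T1 = [5/13 12/13 0; -12/13 5/13 0; 0 0 1]
T2·T1 = [5/13 12/13 0; 12/13 -5/13 0; 0 0 1]
T3·…·T1 = [-140/221 171/221 0; 171/221 140/221 0; 0 0 1]
T4·…·T1 = [-140/221 171/221 0; 513/442 210/221 0; 0 0 1]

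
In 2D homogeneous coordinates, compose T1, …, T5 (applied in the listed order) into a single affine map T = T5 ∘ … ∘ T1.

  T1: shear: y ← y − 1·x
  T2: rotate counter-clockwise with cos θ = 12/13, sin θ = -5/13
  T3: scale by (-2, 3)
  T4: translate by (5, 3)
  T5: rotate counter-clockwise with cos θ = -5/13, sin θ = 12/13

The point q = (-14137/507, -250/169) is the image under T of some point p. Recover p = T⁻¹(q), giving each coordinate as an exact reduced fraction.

T1 = [1 0 0; -1 1 0; 0 0 1]
T2·T1 = [7/13 5/13 0; -17/13 12/13 0; 0 0 1]
T3·…·T1 = [-14/13 -10/13 0; -51/13 36/13 0; 0 0 1]
T4·…·T1 = [-14/13 -10/13 5; -51/13 36/13 3; 0 0 1]
T5·…·T1 = [682/169 -382/169 -61/13; 87/169 -300/169 45/13; 0 0 1]
det M = -6; M⁻¹ = [50/169 -191/507 35/13; 29/338 -341/507 71/26; 0 0 1]
M⁻¹ · (-14137/507, -250/169)ᵀ = (-5, 4/3)ᵀ

p = (-5, 4/3)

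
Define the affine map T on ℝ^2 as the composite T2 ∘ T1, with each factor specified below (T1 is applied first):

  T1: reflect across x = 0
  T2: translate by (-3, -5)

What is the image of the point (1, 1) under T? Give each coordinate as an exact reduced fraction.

T(p) = (-4, -4)

T1 reflect across x = 0: (1, 1) → (-1, 1)
T2 translate by (-3, -5): (-1, 1) → (-4, -4)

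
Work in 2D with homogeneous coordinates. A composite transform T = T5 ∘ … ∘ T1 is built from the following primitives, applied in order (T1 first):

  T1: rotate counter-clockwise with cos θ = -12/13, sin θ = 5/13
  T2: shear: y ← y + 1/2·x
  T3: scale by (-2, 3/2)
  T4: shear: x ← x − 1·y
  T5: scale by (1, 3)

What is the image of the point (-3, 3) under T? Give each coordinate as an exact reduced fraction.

T1 rotate counter-clockwise with cos θ = -12/13, sin θ = 5/13: (-3, 3) → (21/13, -51/13)
T2 shear: y ← y + 1/2·x: (21/13, -51/13) → (21/13, -81/26)
T3 scale by (-2, 3/2): (21/13, -81/26) → (-42/13, -243/52)
T4 shear: x ← x − 1·y: (-42/13, -243/52) → (75/52, -243/52)
T5 scale by (1, 3): (75/52, -243/52) → (75/52, -729/52)

T(p) = (75/52, -729/52)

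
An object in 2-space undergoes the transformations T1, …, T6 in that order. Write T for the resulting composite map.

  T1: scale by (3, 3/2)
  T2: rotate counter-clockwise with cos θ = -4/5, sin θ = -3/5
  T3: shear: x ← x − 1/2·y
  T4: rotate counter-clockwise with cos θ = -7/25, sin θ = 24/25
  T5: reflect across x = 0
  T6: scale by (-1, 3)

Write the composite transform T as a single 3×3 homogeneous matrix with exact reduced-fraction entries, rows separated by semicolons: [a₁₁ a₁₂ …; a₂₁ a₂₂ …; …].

T = [537/250 183/250 0; -351/125 666/125 0; 0 0 1]

T1 = [3 0 0; 0 3/2 0; 0 0 1]
T2·T1 = [-12/5 9/10 0; -9/5 -6/5 0; 0 0 1]
T3·…·T1 = [-3/2 3/2 0; -9/5 -6/5 0; 0 0 1]
T4·…·T1 = [537/250 183/250 0; -117/125 222/125 0; 0 0 1]
T5·…·T1 = [-537/250 -183/250 0; -117/125 222/125 0; 0 0 1]
T6·…·T1 = [537/250 183/250 0; -351/125 666/125 0; 0 0 1]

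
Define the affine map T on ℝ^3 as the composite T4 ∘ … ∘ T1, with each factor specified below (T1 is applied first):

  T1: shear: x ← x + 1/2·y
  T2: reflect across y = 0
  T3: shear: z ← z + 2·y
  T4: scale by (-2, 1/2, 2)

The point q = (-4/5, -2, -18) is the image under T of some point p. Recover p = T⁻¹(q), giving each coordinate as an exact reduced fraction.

T1 = [1 1/2 0 0; 0 1 0 0; 0 0 1 0; 0 0 0 1]
T2·T1 = [1 1/2 0 0; 0 -1 0 0; 0 0 1 0; 0 0 0 1]
T3·…·T1 = [1 1/2 0 0; 0 -1 0 0; 0 -2 1 0; 0 0 0 1]
T4·…·T1 = [-2 -1 0 0; 0 -1/2 0 0; 0 -4 2 0; 0 0 0 1]
det M = 2; M⁻¹ = [-1/2 1 0 0; 0 -2 0 0; 0 -4 1/2 0; 0 0 0 1]
M⁻¹ · (-4/5, -2, -18)ᵀ = (-8/5, 4, -1)ᵀ

p = (-8/5, 4, -1)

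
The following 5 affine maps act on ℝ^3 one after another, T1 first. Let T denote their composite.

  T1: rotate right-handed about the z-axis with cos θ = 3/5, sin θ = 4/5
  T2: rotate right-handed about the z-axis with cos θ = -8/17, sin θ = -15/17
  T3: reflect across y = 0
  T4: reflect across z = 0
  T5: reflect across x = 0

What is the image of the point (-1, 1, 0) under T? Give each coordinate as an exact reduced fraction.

T(p) = (-41/85, -113/85, 0)

T1 rotate right-handed about the z-axis with cos θ = 3/5, sin θ = 4/5: (-1, 1, 0) → (-7/5, -1/5, 0)
T2 rotate right-handed about the z-axis with cos θ = -8/17, sin θ = -15/17: (-7/5, -1/5, 0) → (41/85, 113/85, 0)
T3 reflect across y = 0: (41/85, 113/85, 0) → (41/85, -113/85, 0)
T4 reflect across z = 0: (41/85, -113/85, 0) → (41/85, -113/85, 0)
T5 reflect across x = 0: (41/85, -113/85, 0) → (-41/85, -113/85, 0)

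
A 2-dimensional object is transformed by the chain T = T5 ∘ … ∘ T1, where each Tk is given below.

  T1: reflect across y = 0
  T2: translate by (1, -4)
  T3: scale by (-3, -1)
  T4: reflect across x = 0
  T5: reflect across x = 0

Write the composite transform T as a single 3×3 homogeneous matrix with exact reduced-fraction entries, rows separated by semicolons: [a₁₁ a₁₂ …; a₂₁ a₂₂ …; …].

T = [-3 0 -3; 0 1 4; 0 0 1]

T1 = [1 0 0; 0 -1 0; 0 0 1]
T2·T1 = [1 0 1; 0 -1 -4; 0 0 1]
T3·…·T1 = [-3 0 -3; 0 1 4; 0 0 1]
T4·…·T1 = [3 0 3; 0 1 4; 0 0 1]
T5·…·T1 = [-3 0 -3; 0 1 4; 0 0 1]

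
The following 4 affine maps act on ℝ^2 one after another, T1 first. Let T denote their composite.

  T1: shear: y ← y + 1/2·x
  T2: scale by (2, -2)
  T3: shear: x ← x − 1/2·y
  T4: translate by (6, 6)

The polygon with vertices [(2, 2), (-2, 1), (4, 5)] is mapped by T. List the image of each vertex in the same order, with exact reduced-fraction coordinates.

image vertices: (13, 0), (2, 6), (21, -8)

T1 shear: y ← y + 1/2·x: (2, 2) → (2, 3); (-2, 1) → (-2, 0); (4, 5) → (4, 7)
T2 scale by (2, -2): (2, 3) → (4, -6); (-2, 0) → (-4, 0); (4, 7) → (8, -14)
T3 shear: x ← x − 1/2·y: (4, -6) → (7, -6); (-4, 0) → (-4, 0); (8, -14) → (15, -14)
T4 translate by (6, 6): (7, -6) → (13, 0); (-4, 0) → (2, 6); (15, -14) → (21, -8)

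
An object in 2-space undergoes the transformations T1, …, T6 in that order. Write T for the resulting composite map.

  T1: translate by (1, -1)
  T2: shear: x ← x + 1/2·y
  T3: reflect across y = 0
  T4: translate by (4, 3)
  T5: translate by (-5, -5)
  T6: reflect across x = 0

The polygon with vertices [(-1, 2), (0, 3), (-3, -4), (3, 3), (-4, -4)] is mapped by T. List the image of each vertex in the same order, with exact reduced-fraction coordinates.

T1 translate by (1, -1): (-1, 2) → (0, 1); (0, 3) → (1, 2); (-3, -4) → (-2, -5); (3, 3) → (4, 2); (-4, -4) → (-3, -5)
T2 shear: x ← x + 1/2·y: (0, 1) → (1/2, 1); (1, 2) → (2, 2); (-2, -5) → (-9/2, -5); (4, 2) → (5, 2); (-3, -5) → (-11/2, -5)
T3 reflect across y = 0: (1/2, 1) → (1/2, -1); (2, 2) → (2, -2); (-9/2, -5) → (-9/2, 5); (5, 2) → (5, -2); (-11/2, -5) → (-11/2, 5)
T4 translate by (4, 3): (1/2, -1) → (9/2, 2); (2, -2) → (6, 1); (-9/2, 5) → (-1/2, 8); (5, -2) → (9, 1); (-11/2, 5) → (-3/2, 8)
T5 translate by (-5, -5): (9/2, 2) → (-1/2, -3); (6, 1) → (1, -4); (-1/2, 8) → (-11/2, 3); (9, 1) → (4, -4); (-3/2, 8) → (-13/2, 3)
T6 reflect across x = 0: (-1/2, -3) → (1/2, -3); (1, -4) → (-1, -4); (-11/2, 3) → (11/2, 3); (4, -4) → (-4, -4); (-13/2, 3) → (13/2, 3)

image vertices: (1/2, -3), (-1, -4), (11/2, 3), (-4, -4), (13/2, 3)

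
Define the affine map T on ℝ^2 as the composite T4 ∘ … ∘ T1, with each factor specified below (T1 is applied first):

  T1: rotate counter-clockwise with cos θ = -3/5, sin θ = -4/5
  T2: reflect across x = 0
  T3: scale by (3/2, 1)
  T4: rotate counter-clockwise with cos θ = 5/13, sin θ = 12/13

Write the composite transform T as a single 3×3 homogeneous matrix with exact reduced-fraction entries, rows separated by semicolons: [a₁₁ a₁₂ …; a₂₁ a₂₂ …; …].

T = [141/130 6/65 0; 34/65 -87/65 0; 0 0 1]

T1 = [-3/5 4/5 0; -4/5 -3/5 0; 0 0 1]
T2·T1 = [3/5 -4/5 0; -4/5 -3/5 0; 0 0 1]
T3·…·T1 = [9/10 -6/5 0; -4/5 -3/5 0; 0 0 1]
T4·…·T1 = [141/130 6/65 0; 34/65 -87/65 0; 0 0 1]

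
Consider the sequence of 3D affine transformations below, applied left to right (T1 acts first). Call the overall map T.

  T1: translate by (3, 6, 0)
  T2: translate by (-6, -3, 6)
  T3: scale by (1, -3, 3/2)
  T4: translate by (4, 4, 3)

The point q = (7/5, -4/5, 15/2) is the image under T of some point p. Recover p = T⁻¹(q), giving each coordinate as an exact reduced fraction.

p = (2/5, -7/5, -3)

T1 = [1 0 0 3; 0 1 0 6; 0 0 1 0; 0 0 0 1]
T2·T1 = [1 0 0 -3; 0 1 0 3; 0 0 1 6; 0 0 0 1]
T3·…·T1 = [1 0 0 -3; 0 -3 0 -9; 0 0 3/2 9; 0 0 0 1]
T4·…·T1 = [1 0 0 1; 0 -3 0 -5; 0 0 3/2 12; 0 0 0 1]
det M = -9/2; M⁻¹ = [1 0 0 -1; 0 -1/3 0 -5/3; 0 0 2/3 -8; 0 0 0 1]
M⁻¹ · (7/5, -4/5, 15/2)ᵀ = (2/5, -7/5, -3)ᵀ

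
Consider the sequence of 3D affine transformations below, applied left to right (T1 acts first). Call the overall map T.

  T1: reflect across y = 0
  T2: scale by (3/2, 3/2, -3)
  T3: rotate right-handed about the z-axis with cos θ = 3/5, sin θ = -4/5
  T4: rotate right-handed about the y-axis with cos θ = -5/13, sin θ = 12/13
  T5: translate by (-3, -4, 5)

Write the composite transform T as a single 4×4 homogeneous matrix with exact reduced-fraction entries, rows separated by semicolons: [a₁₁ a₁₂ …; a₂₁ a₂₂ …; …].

T1 = [1 0 0 0; 0 -1 0 0; 0 0 1 0; 0 0 0 1]
T2·T1 = [3/2 0 0 0; 0 -3/2 0 0; 0 0 -3 0; 0 0 0 1]
T3·…·T1 = [9/10 -6/5 0 0; -6/5 -9/10 0 0; 0 0 -3 0; 0 0 0 1]
T4·…·T1 = [-9/26 6/13 -36/13 0; -6/5 -9/10 0 0; -54/65 72/65 15/13 0; 0 0 0 1]
T5·…·T1 = [-9/26 6/13 -36/13 -3; -6/5 -9/10 0 -4; -54/65 72/65 15/13 5; 0 0 0 1]

T = [-9/26 6/13 -36/13 -3; -6/5 -9/10 0 -4; -54/65 72/65 15/13 5; 0 0 0 1]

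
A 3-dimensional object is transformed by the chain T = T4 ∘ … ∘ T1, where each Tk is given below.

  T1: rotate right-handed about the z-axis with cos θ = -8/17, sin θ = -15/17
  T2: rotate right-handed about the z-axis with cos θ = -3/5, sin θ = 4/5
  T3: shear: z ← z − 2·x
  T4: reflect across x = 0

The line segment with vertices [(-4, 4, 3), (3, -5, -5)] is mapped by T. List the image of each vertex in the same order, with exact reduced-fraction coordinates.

T1 rotate right-handed about the z-axis with cos θ = -8/17, sin θ = -15/17: (-4, 4, 3) → (92/17, 28/17, 3); (3, -5, -5) → (-99/17, -5/17, -5)
T2 rotate right-handed about the z-axis with cos θ = -3/5, sin θ = 4/5: (92/17, 28/17, 3) → (-388/85, 284/85, 3); (-99/17, -5/17, -5) → (317/85, -381/85, -5)
T3 shear: z ← z − 2·x: (-388/85, 284/85, 3) → (-388/85, 284/85, 1031/85); (317/85, -381/85, -5) → (317/85, -381/85, -1059/85)
T4 reflect across x = 0: (-388/85, 284/85, 1031/85) → (388/85, 284/85, 1031/85); (317/85, -381/85, -1059/85) → (-317/85, -381/85, -1059/85)

image vertices: (388/85, 284/85, 1031/85), (-317/85, -381/85, -1059/85)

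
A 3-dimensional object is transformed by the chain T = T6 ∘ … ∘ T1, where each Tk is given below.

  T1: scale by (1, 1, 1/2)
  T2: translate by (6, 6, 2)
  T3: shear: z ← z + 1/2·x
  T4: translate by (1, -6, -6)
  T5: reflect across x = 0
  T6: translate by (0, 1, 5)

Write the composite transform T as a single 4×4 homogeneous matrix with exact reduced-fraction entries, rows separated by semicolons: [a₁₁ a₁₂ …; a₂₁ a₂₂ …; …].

T1 = [1 0 0 0; 0 1 0 0; 0 0 1/2 0; 0 0 0 1]
T2·T1 = [1 0 0 6; 0 1 0 6; 0 0 1/2 2; 0 0 0 1]
T3·…·T1 = [1 0 0 6; 0 1 0 6; 1/2 0 1/2 5; 0 0 0 1]
T4·…·T1 = [1 0 0 7; 0 1 0 0; 1/2 0 1/2 -1; 0 0 0 1]
T5·…·T1 = [-1 0 0 -7; 0 1 0 0; 1/2 0 1/2 -1; 0 0 0 1]
T6·…·T1 = [-1 0 0 -7; 0 1 0 1; 1/2 0 1/2 4; 0 0 0 1]

T = [-1 0 0 -7; 0 1 0 1; 1/2 0 1/2 4; 0 0 0 1]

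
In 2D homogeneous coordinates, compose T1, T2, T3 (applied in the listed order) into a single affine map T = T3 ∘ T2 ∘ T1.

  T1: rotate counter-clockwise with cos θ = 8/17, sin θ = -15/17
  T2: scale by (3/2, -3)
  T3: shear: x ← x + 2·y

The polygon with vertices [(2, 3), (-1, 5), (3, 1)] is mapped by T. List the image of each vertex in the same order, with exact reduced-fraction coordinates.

T1 rotate counter-clockwise with cos θ = 8/17, sin θ = -15/17: (2, 3) → (61/17, -6/17); (-1, 5) → (67/17, 55/17); (3, 1) → (39/17, -37/17)
T2 scale by (3/2, -3): (61/17, -6/17) → (183/34, 18/17); (67/17, 55/17) → (201/34, -165/17); (39/17, -37/17) → (117/34, 111/17)
T3 shear: x ← x + 2·y: (183/34, 18/17) → (15/2, 18/17); (201/34, -165/17) → (-27/2, -165/17); (117/34, 111/17) → (33/2, 111/17)

image vertices: (15/2, 18/17), (-27/2, -165/17), (33/2, 111/17)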